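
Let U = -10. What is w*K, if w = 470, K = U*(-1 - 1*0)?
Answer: 4700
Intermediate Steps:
K = 10 (K = -10*(-1 - 1*0) = -10*(-1 + 0) = -10*(-1) = 10)
w*K = 470*10 = 4700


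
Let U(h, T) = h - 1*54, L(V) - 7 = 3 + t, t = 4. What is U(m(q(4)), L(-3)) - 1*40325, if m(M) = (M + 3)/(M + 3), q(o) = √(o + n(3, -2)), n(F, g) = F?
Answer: -40378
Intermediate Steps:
q(o) = √(3 + o) (q(o) = √(o + 3) = √(3 + o))
m(M) = 1 (m(M) = (3 + M)/(3 + M) = 1)
L(V) = 14 (L(V) = 7 + (3 + 4) = 7 + 7 = 14)
U(h, T) = -54 + h (U(h, T) = h - 54 = -54 + h)
U(m(q(4)), L(-3)) - 1*40325 = (-54 + 1) - 1*40325 = -53 - 40325 = -40378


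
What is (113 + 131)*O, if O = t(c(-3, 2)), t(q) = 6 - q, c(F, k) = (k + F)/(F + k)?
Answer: 1220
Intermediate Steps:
c(F, k) = 1 (c(F, k) = (F + k)/(F + k) = 1)
O = 5 (O = 6 - 1*1 = 6 - 1 = 5)
(113 + 131)*O = (113 + 131)*5 = 244*5 = 1220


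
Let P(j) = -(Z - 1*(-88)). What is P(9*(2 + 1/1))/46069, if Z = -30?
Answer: -58/46069 ≈ -0.0012590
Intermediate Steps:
P(j) = -58 (P(j) = -(-30 - 1*(-88)) = -(-30 + 88) = -1*58 = -58)
P(9*(2 + 1/1))/46069 = -58/46069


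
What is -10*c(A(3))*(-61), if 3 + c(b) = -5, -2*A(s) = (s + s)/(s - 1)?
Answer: -4880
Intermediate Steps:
A(s) = -s/(-1 + s) (A(s) = -(s + s)/(2*(s - 1)) = -2*s/(2*(-1 + s)) = -s/(-1 + s))
c(b) = -8 (c(b) = -3 - 5 = -8)
-10*c(A(3))*(-61) = -10*(-8)*(-61) = 80*(-61) = -4880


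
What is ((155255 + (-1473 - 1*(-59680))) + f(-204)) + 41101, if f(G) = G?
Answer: 254359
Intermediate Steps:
((155255 + (-1473 - 1*(-59680))) + f(-204)) + 41101 = ((155255 + (-1473 - 1*(-59680))) - 204) + 41101 = ((155255 + (-1473 + 59680)) - 204) + 41101 = ((155255 + 58207) - 204) + 41101 = (213462 - 204) + 41101 = 213258 + 41101 = 254359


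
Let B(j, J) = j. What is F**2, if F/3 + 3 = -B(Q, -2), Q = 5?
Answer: 576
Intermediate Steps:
F = -24 (F = -9 + 3*(-1*5) = -9 + 3*(-5) = -9 - 15 = -24)
F**2 = (-24)**2 = 576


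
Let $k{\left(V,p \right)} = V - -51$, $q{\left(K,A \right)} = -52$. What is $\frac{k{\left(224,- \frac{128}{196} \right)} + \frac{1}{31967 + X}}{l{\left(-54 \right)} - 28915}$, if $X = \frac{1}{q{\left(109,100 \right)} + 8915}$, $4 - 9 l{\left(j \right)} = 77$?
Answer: $- \frac{233741932239}{24583793121592} \approx -0.009508$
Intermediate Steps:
$k{\left(V,p \right)} = 51 + V$ ($k{\left(V,p \right)} = V + 51 = 51 + V$)
$l{\left(j \right)} = - \frac{73}{9}$ ($l{\left(j \right)} = \frac{4}{9} - \frac{77}{9} = - \frac{73}{9}$)
$X = \frac{1}{8863}$ ($X = \frac{1}{-52 + 8915} = \frac{1}{8863} \approx 0.00011283$)
$\frac{k{\left(224,- \frac{128}{196} \right)} + \frac{1}{31967 + X}}{l{\left(-54 \right)} - 28915} = \frac{\left(51 + 224\right) + \frac{1}{31967 + \frac{1}{8863}}}{- \frac{73}{9} - 28915} = \frac{275 + \frac{1}{\frac{283323522}{8863}}}{- \frac{260308}{9}} = \left(275 + \frac{8863}{283323522}\right) \left(- \frac{9}{260308}\right) = \frac{77913977413}{283323522} \left(- \frac{9}{260308}\right) = - \frac{233741932239}{24583793121592}$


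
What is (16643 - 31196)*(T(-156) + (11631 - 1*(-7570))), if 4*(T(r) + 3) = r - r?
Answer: -279388494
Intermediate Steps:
T(r) = -3 (T(r) = -3 + (r - r)/4 = -3 + (¼)*0 = -3 + 0 = -3)
(16643 - 31196)*(T(-156) + (11631 - 1*(-7570))) = (16643 - 31196)*(-3 + (11631 - 1*(-7570))) = -14553*(-3 + (11631 + 7570)) = -14553*(-3 + 19201) = -14553*19198 = -279388494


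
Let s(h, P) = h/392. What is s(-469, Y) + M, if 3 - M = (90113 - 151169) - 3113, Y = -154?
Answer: 3593565/56 ≈ 64171.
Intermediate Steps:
s(h, P) = h/392 (s(h, P) = h*(1/392) = h/392)
M = 64172 (M = 3 - ((90113 - 151169) - 3113) = 3 - (-61056 - 3113) = 3 - 1*(-64169) = 3 + 64169 = 64172)
s(-469, Y) + M = (1/392)*(-469) + 64172 = -67/56 + 64172 = 3593565/56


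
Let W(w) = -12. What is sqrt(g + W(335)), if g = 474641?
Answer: sqrt(474629) ≈ 688.93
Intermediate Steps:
sqrt(g + W(335)) = sqrt(474641 - 12) = sqrt(474629)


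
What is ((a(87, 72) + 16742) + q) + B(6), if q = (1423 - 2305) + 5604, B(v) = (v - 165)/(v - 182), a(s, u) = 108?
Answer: 3796831/176 ≈ 21573.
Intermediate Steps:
B(v) = (-165 + v)/(-182 + v)
q = 4722 (q = -882 + 5604 = 4722)
((a(87, 72) + 16742) + q) + B(6) = ((108 + 16742) + 4722) + (-165 + 6)/(-182 + 6) = (16850 + 4722) - 159/(-176) = 21572 - 1/176*(-159) = 21572 + 159/176 = 3796831/176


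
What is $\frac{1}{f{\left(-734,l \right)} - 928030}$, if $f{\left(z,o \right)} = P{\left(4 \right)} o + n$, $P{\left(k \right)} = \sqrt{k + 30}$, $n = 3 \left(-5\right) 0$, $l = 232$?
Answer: $- \frac{27295}{25330525026} - \frac{58 \sqrt{34}}{215309462721} \approx -1.0791 \cdot 10^{-6}$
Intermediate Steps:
$n = 0$ ($n = \left(-15\right) 0 = 0$)
$P{\left(k \right)} = \sqrt{30 + k}$
$f{\left(z,o \right)} = o \sqrt{34}$ ($f{\left(z,o \right)} = \sqrt{30 + 4} o + 0 = \sqrt{34} o + 0 = o \sqrt{34} + 0 = o \sqrt{34}$)
$\frac{1}{f{\left(-734,l \right)} - 928030} = \frac{1}{232 \sqrt{34} - 928030} = \frac{1}{-928030 + 232 \sqrt{34}}$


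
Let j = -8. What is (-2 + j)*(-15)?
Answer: 150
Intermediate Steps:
(-2 + j)*(-15) = (-2 - 8)*(-15) = -10*(-15) = 150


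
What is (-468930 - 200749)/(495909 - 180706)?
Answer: -669679/315203 ≈ -2.1246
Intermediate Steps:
(-468930 - 200749)/(495909 - 180706) = -669679/315203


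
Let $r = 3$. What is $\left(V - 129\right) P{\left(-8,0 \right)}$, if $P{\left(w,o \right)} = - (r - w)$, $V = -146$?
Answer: $3025$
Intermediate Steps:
$P{\left(w,o \right)} = -3 + w$ ($P{\left(w,o \right)} = - (3 - w) = -3 + w$)
$\left(V - 129\right) P{\left(-8,0 \right)} = \left(-146 - 129\right) \left(-3 - 8\right) = \left(-275\right) \left(-11\right) = 3025$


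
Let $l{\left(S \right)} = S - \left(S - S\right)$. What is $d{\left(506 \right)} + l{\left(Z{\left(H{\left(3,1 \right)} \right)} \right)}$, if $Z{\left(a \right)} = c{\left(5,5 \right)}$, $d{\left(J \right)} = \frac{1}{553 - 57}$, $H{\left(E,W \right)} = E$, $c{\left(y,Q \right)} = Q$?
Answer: $\frac{2481}{496} \approx 5.002$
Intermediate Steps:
$d{\left(J \right)} = \frac{1}{496}$
$Z{\left(a \right)} = 5$
$l{\left(S \right)} = S$ ($l{\left(S \right)} = S - 0 = S + 0 = S$)
$d{\left(506 \right)} + l{\left(Z{\left(H{\left(3,1 \right)} \right)} \right)} = \frac{1}{496} + 5 = \frac{2481}{496}$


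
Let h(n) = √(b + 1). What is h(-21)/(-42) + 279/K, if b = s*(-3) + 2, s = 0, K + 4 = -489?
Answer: -279/493 - √3/42 ≈ -0.60716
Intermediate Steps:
K = -493 (K = -4 - 489 = -493)
b = 2 (b = 0*(-3) + 2 = 0 + 2 = 2)
h(n) = √3 (h(n) = √(2 + 1) = √3)
h(-21)/(-42) + 279/K = √3/(-42) + 279/(-493) = √3*(-1/42) + 279*(-1/493) = -√3/42 - 279/493 = -279/493 - √3/42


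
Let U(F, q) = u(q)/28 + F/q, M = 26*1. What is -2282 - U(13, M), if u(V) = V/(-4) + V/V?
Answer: -127809/56 ≈ -2282.3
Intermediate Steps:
M = 26
u(V) = 1 - V/4 (u(V) = V*(-¼) + 1 = -V/4 + 1 = 1 - V/4)
U(F, q) = 1/28 - q/112 + F/q (U(F, q) = (1 - q/4)/28 + F/q = (1 - q/4)*(1/28) + F/q = (1/28 - q/112) + F/q = 1/28 - q/112 + F/q)
-2282 - U(13, M) = -2282 - (13 + (1/112)*26*(4 - 1*26))/26 = -2282 - (13 + (1/112)*26*(4 - 26))/26 = -2282 - (13 + (1/112)*26*(-22))/26 = -2282 - (13 - 143/28)/26 = -2282 - 221/(26*28) = -2282 - 1*17/56 = -2282 - 17/56 = -127809/56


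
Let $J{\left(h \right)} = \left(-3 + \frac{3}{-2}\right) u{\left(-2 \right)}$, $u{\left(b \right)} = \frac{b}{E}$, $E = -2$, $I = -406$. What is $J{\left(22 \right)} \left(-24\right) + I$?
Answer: $-298$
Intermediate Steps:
$u{\left(b \right)} = - \frac{b}{2}$ ($u{\left(b \right)} = \frac{b}{-2} = b \left(- \frac{1}{2}\right) = - \frac{b}{2}$)
$J{\left(h \right)} = - \frac{9}{2}$ ($J{\left(h \right)} = \left(-3 + \frac{3}{-2}\right) \left(\left(- \frac{1}{2}\right) \left(-2\right)\right) = \left(-3 + 3 \left(- \frac{1}{2}\right)\right) 1 = \left(-3 - \frac{3}{2}\right) 1 = \left(- \frac{9}{2}\right) 1 = - \frac{9}{2}$)
$J{\left(22 \right)} \left(-24\right) + I = \left(- \frac{9}{2}\right) \left(-24\right) - 406 = 108 - 406 = -298$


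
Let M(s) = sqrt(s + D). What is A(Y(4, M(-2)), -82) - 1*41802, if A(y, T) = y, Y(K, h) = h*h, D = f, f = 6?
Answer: -41798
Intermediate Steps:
D = 6
M(s) = sqrt(6 + s) (M(s) = sqrt(s + 6) = sqrt(6 + s))
Y(K, h) = h**2
A(Y(4, M(-2)), -82) - 1*41802 = (sqrt(6 - 2))**2 - 1*41802 = (sqrt(4))**2 - 41802 = 2**2 - 41802 = 4 - 41802 = -41798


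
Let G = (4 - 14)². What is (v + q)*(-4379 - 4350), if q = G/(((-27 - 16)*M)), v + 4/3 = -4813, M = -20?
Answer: 126069902/3 ≈ 4.2023e+7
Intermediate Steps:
v = -14443/3 (v = -4/3 - 4813 = -14443/3 ≈ -4814.3)
G = 100 (G = (-10)² = 100)
q = 5/43 (q = 100/(((-27 - 16)*(-20))) = 100/((-43*(-20))) = 100/860 = 100*(1/860) = 5/43 ≈ 0.11628)
(v + q)*(-4379 - 4350) = (-14443/3 + 5/43)*(-4379 - 4350) = -621034/129*(-8729) = 126069902/3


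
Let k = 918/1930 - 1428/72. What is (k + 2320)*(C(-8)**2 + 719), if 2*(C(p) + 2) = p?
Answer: 2011428569/1158 ≈ 1.7370e+6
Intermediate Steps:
C(p) = -2 + p/2
k = -112081/5790 (k = 918*(1/1930) - 1428*1/72 = 459/965 - 119/6 = -112081/5790 ≈ -19.358)
(k + 2320)*(C(-8)**2 + 719) = (-112081/5790 + 2320)*((-2 + (1/2)*(-8))**2 + 719) = 13320719*((-2 - 4)**2 + 719)/5790 = 13320719*((-6)**2 + 719)/5790 = 13320719*(36 + 719)/5790 = (13320719/5790)*755 = 2011428569/1158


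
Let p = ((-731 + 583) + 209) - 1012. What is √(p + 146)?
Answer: I*√805 ≈ 28.373*I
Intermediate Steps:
p = -951 (p = (-148 + 209) - 1012 = 61 - 1012 = -951)
√(p + 146) = √(-951 + 146) = √(-805) = I*√805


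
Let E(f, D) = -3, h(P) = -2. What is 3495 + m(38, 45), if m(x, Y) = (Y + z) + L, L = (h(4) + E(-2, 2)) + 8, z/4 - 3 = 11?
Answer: 3599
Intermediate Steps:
z = 56 (z = 12 + 4*11 = 12 + 44 = 56)
L = 3 (L = (-2 - 3) + 8 = -5 + 8 = 3)
m(x, Y) = 59 + Y (m(x, Y) = (Y + 56) + 3 = (56 + Y) + 3 = 59 + Y)
3495 + m(38, 45) = 3495 + (59 + 45) = 3495 + 104 = 3599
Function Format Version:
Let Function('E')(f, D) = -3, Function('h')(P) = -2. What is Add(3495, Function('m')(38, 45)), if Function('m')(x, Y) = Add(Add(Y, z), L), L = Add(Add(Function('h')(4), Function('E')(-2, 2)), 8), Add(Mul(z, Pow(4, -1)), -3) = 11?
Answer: 3599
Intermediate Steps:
z = 56 (z = Add(12, Mul(4, 11)) = Add(12, 44) = 56)
L = 3 (L = Add(Add(-2, -3), 8) = Add(-5, 8) = 3)
Function('m')(x, Y) = Add(59, Y) (Function('m')(x, Y) = Add(Add(Y, 56), 3) = Add(Add(56, Y), 3) = Add(59, Y))
Add(3495, Function('m')(38, 45)) = Add(3495, Add(59, 45)) = Add(3495, 104) = 3599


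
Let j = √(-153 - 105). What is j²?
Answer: -258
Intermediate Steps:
j = I*√258 (j = √(-258) = I*√258 ≈ 16.062*I)
j² = (I*√258)² = -258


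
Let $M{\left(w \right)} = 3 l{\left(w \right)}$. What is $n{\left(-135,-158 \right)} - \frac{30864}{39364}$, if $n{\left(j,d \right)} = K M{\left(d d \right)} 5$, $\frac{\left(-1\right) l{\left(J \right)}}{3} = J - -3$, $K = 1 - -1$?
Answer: $- \frac{22113029946}{9841} \approx -2.247 \cdot 10^{6}$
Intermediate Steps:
$K = 2$ ($K = 1 + 1 = 2$)
$l{\left(J \right)} = -9 - 3 J$ ($l{\left(J \right)} = - 3 \left(J - -3\right) = - 3 \left(J + 3\right) = - 3 \left(3 + J\right) = -9 - 3 J$)
$M{\left(w \right)} = -27 - 9 w$ ($M{\left(w \right)} = 3 \left(-9 - 3 w\right) = -27 - 9 w$)
$n{\left(j,d \right)} = -270 - 90 d^{2}$ ($n{\left(j,d \right)} = 2 \left(-27 - 9 d d\right) 5 = 2 \left(-27 - 9 d^{2}\right) 5 = \left(-54 - 18 d^{2}\right) 5 = -270 - 90 d^{2}$)
$n{\left(-135,-158 \right)} - \frac{30864}{39364} = \left(-270 - 90 \left(-158\right)^{2}\right) - \frac{30864}{39364} = \left(-270 - 2246760\right) - 30864 \cdot \frac{1}{39364} = \left(-270 - 2246760\right) - \frac{7716}{9841} = -2247030 - \frac{7716}{9841} = - \frac{22113029946}{9841}$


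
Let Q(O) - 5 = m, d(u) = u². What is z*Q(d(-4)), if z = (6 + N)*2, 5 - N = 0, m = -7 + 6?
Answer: 88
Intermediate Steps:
m = -1
N = 5 (N = 5 - 1*0 = 5 + 0 = 5)
Q(O) = 4 (Q(O) = 5 - 1 = 4)
z = 22 (z = (6 + 5)*2 = 11*2 = 22)
z*Q(d(-4)) = 22*4 = 88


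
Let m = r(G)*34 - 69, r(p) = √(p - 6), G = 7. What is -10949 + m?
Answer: -10984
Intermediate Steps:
r(p) = √(-6 + p)
m = -35 (m = √(-6 + 7)*34 - 69 = √1*34 - 69 = 1*34 - 69 = 34 - 69 = -35)
-10949 + m = -10949 - 35 = -10984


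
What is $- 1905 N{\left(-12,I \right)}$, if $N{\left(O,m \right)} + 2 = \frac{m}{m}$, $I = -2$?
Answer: $1905$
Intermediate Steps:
$N{\left(O,m \right)} = -1$ ($N{\left(O,m \right)} = -2 + \frac{m}{m} = -2 + 1 = -1$)
$- 1905 N{\left(-12,I \right)} = \left(-1905\right) \left(-1\right) = 1905$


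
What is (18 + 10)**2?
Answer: 784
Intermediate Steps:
(18 + 10)**2 = 28**2 = 784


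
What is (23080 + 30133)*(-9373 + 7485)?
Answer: -100466144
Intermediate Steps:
(23080 + 30133)*(-9373 + 7485) = 53213*(-1888) = -100466144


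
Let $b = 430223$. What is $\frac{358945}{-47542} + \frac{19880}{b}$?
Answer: $- \frac{153481259775}{20453661866} \approx -7.5039$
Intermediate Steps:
$\frac{358945}{-47542} + \frac{19880}{b} = \frac{358945}{-47542} + \frac{19880}{430223} = 358945 \left(- \frac{1}{47542}\right) + 19880 \cdot \frac{1}{430223} = - \frac{358945}{47542} + \frac{19880}{430223} = - \frac{153481259775}{20453661866}$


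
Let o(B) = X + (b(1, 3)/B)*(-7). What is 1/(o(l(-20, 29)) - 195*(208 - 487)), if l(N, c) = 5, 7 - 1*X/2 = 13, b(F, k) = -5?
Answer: 1/54400 ≈ 1.8382e-5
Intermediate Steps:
X = -12 (X = 14 - 2*13 = 14 - 26 = -12)
o(B) = -12 + 35/B (o(B) = -12 - 5/B*(-7) = -12 + 35/B)
1/(o(l(-20, 29)) - 195*(208 - 487)) = 1/((-12 + 35/5) - 195*(208 - 487)) = 1/((-12 + 35*(1/5)) - 195*(-279)) = 1/((-12 + 7) + 54405) = 1/(-5 + 54405) = 1/54400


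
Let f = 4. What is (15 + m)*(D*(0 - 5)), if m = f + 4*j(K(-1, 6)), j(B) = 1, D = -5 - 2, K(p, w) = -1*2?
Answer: 805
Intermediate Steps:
K(p, w) = -2
D = -7 (D = -5 - 1*2 = -5 - 2 = -7)
m = 8 (m = 4 + 4*1 = 4 + 4 = 8)
(15 + m)*(D*(0 - 5)) = (15 + 8)*(-7*(0 - 5)) = 23*(-7*(-5)) = 23*35 = 805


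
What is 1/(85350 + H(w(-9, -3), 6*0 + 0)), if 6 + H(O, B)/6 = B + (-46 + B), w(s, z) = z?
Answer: 1/85038 ≈ 1.1759e-5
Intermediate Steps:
H(O, B) = -312 + 12*B (H(O, B) = -36 + 6*(B + (-46 + B)) = -36 + 6*(-46 + 2*B) = -36 + (-276 + 12*B) = -312 + 12*B)
1/(85350 + H(w(-9, -3), 6*0 + 0)) = 1/(85350 + (-312 + 12*(6*0 + 0))) = 1/(85350 + (-312 + 12*(0 + 0))) = 1/(85350 + (-312 + 12*0)) = 1/(85350 + (-312 + 0)) = 1/(85350 - 312) = 1/85038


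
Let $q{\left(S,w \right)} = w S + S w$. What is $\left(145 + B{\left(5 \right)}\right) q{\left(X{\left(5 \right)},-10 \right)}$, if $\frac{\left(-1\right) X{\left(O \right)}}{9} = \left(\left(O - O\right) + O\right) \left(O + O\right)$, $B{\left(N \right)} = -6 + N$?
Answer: $1296000$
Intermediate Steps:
$X{\left(O \right)} = - 18 O^{2}$ ($X{\left(O \right)} = - 9 \left(\left(O - O\right) + O\right) \left(O + O\right) = - 9 \left(0 + O\right) 2 O = - 9 O 2 O = - 9 \cdot 2 O^{2} = - 18 O^{2}$)
$q{\left(S,w \right)} = 2 S w$ ($q{\left(S,w \right)} = S w + S w = 2 S w$)
$\left(145 + B{\left(5 \right)}\right) q{\left(X{\left(5 \right)},-10 \right)} = \left(145 + \left(-6 + 5\right)\right) 2 \left(- 18 \cdot 5^{2}\right) \left(-10\right) = \left(145 - 1\right) 2 \left(\left(-18\right) 25\right) \left(-10\right) = 144 \cdot 2 \left(-450\right) \left(-10\right) = 144 \cdot 9000 = 1296000$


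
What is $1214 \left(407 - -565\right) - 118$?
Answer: $1179890$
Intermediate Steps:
$1214 \left(407 - -565\right) - 118 = 1214 \left(407 + 565\right) - 118 = 1214 \cdot 972 - 118 = 1180008 - 118 = 1179890$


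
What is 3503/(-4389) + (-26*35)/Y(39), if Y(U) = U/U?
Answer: -3997493/4389 ≈ -910.80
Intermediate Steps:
Y(U) = 1
3503/(-4389) + (-26*35)/Y(39) = 3503/(-4389) - 26*35/1 = 3503*(-1/4389) - 910*1 = -3503/4389 - 910 = -3997493/4389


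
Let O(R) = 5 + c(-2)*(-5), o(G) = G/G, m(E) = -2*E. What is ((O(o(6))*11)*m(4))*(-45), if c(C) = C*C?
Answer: -59400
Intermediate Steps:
o(G) = 1
c(C) = C²
O(R) = -15 (O(R) = 5 + (-2)²*(-5) = 5 + 4*(-5) = 5 - 20 = -15)
((O(o(6))*11)*m(4))*(-45) = ((-15*11)*(-2*4))*(-45) = -165*(-8)*(-45) = 1320*(-45) = -59400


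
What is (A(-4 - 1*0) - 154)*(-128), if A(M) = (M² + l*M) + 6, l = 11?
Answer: 22528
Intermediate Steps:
A(M) = 6 + M² + 11*M (A(M) = (M² + 11*M) + 6 = 6 + M² + 11*M)
(A(-4 - 1*0) - 154)*(-128) = ((6 + (-4 - 1*0)² + 11*(-4 - 1*0)) - 154)*(-128) = ((6 + (-4 + 0)² + 11*(-4 + 0)) - 154)*(-128) = ((6 + (-4)² + 11*(-4)) - 154)*(-128) = ((6 + 16 - 44) - 154)*(-128) = (-22 - 154)*(-128) = -176*(-128) = 22528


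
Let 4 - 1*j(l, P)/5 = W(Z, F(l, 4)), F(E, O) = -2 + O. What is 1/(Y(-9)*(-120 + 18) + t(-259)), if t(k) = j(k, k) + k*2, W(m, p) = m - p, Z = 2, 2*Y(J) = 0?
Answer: -1/498 ≈ -0.0020080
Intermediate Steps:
Y(J) = 0 (Y(J) = (½)*0 = 0)
j(l, P) = 20 (j(l, P) = 20 - 5*(2 - (-2 + 4)) = 20 - 5*(2 - 1*2) = 20 - 5*(2 - 2) = 20 - 5*0 = 20 + 0 = 20)
t(k) = 20 + 2*k (t(k) = 20 + k*2 = 20 + 2*k)
1/(Y(-9)*(-120 + 18) + t(-259)) = 1/(0*(-120 + 18) + (20 + 2*(-259))) = 1/(0*(-102) + (20 - 518)) = 1/(0 - 498) = 1/(-498) = -1/498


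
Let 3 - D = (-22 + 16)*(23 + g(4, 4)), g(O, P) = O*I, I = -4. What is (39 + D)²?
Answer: 7056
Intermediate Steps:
g(O, P) = -4*O (g(O, P) = O*(-4) = -4*O)
D = 45 (D = 3 - (-22 + 16)*(23 - 4*4) = 3 - (-6)*(23 - 16) = 3 - (-6)*7 = 3 - 1*(-42) = 3 + 42 = 45)
(39 + D)² = (39 + 45)² = 84² = 7056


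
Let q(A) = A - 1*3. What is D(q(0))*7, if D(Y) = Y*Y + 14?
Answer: 161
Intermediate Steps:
q(A) = -3 + A (q(A) = A - 3 = -3 + A)
D(Y) = 14 + Y² (D(Y) = Y² + 14 = 14 + Y²)
D(q(0))*7 = (14 + (-3 + 0)²)*7 = (14 + (-3)²)*7 = (14 + 9)*7 = 23*7 = 161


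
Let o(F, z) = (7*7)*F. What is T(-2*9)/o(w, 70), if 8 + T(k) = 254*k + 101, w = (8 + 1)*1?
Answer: -1493/147 ≈ -10.156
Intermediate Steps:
w = 9 (w = 9*1 = 9)
o(F, z) = 49*F
T(k) = 93 + 254*k (T(k) = -8 + (254*k + 101) = -8 + (101 + 254*k) = 93 + 254*k)
T(-2*9)/o(w, 70) = (93 + 254*(-2*9))/((49*9)) = (93 + 254*(-18))/441 = (93 - 4572)*(1/441) = -4479*1/441 = -1493/147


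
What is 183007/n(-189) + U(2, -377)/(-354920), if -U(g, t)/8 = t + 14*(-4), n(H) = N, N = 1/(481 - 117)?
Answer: 2955354421587/44365 ≈ 6.6615e+7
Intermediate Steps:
N = 1/364 ≈ 0.0027473
n(H) = 1/364
U(g, t) = 448 - 8*t (U(g, t) = -8*(t + 14*(-4)) = -8*(t - 56) = -8*(-56 + t) = 448 - 8*t)
183007/n(-189) + U(2, -377)/(-354920) = 183007/(1/364) + (448 - 8*(-377))/(-354920) = 183007*364 + (448 + 3016)*(-1/354920) = 66614548 + 3464*(-1/354920) = 66614548 - 433/44365 = 2955354421587/44365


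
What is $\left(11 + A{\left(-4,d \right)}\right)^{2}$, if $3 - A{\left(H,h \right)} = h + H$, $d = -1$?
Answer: $361$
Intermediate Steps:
$A{\left(H,h \right)} = 3 - H - h$ ($A{\left(H,h \right)} = 3 - \left(h + H\right) = 3 - \left(H + h\right) = 3 - H - h$)
$\left(11 + A{\left(-4,d \right)}\right)^{2} = \left(11 - -8\right)^{2} = \left(11 + \left(3 + 4 + 1\right)\right)^{2} = \left(11 + 8\right)^{2} = 19^{2} = 361$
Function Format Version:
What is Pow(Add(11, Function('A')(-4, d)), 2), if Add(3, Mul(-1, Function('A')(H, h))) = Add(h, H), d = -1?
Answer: 361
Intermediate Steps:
Function('A')(H, h) = Add(3, Mul(-1, H), Mul(-1, h)) (Function('A')(H, h) = Add(3, Mul(-1, Add(h, H))) = Add(3, Mul(-1, Add(H, h))) = Add(3, Add(Mul(-1, H), Mul(-1, h))) = Add(3, Mul(-1, H), Mul(-1, h)))
Pow(Add(11, Function('A')(-4, d)), 2) = Pow(Add(11, Add(3, Mul(-1, -4), Mul(-1, -1))), 2) = Pow(Add(11, Add(3, 4, 1)), 2) = Pow(Add(11, 8), 2) = Pow(19, 2) = 361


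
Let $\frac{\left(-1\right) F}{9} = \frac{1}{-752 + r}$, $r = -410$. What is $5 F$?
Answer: $\frac{45}{1162} \approx 0.038726$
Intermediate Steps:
$F = \frac{9}{1162}$ ($F = - \frac{9}{-752 - 410} = - \frac{9}{-1162} = \left(-9\right) \left(- \frac{1}{1162}\right) = \frac{9}{1162} \approx 0.0077453$)
$5 F = 5 \cdot \frac{9}{1162} = \frac{45}{1162}$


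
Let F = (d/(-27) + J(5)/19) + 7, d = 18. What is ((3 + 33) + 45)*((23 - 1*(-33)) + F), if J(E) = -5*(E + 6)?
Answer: 91476/19 ≈ 4814.5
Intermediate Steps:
J(E) = -30 - 5*E (J(E) = -5*(6 + E) = -30 - 5*E)
F = 196/57 (F = (18/(-27) + (-30 - 5*5)/19) + 7 = (18*(-1/27) + (-30 - 25)*(1/19)) + 7 = (-2/3 - 55*1/19) + 7 = (-2/3 - 55/19) + 7 = -203/57 + 7 = 196/57 ≈ 3.4386)
((3 + 33) + 45)*((23 - 1*(-33)) + F) = ((3 + 33) + 45)*((23 - 1*(-33)) + 196/57) = (36 + 45)*((23 + 33) + 196/57) = 81*(56 + 196/57) = 81*(3388/57) = 91476/19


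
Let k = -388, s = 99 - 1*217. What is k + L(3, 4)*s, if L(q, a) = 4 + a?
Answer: -1332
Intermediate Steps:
s = -118 (s = 99 - 217 = -118)
k + L(3, 4)*s = -388 + (4 + 4)*(-118) = -388 + 8*(-118) = -388 - 944 = -1332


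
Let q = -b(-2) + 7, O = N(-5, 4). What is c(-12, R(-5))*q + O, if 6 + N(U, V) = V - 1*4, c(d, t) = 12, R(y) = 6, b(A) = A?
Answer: 102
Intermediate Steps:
N(U, V) = -10 + V (N(U, V) = -6 + (V - 1*4) = -6 + (V - 4) = -6 + (-4 + V) = -10 + V)
O = -6 (O = -10 + 4 = -6)
q = 9 (q = -1*(-2) + 7 = 2 + 7 = 9)
c(-12, R(-5))*q + O = 12*9 - 6 = 108 - 6 = 102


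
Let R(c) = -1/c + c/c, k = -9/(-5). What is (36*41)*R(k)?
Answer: 656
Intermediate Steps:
k = 9/5 (k = -9*(-1/5) = 9/5 ≈ 1.8000)
R(c) = 1 - 1/c (R(c) = -1/c + 1 = 1 - 1/c)
(36*41)*R(k) = (36*41)*((-1 + 9/5)/(9/5)) = 1476*((5/9)*(4/5)) = 1476*(4/9) = 656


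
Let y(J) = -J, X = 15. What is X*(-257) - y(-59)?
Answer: -3914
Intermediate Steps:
X*(-257) - y(-59) = 15*(-257) - (-1)*(-59) = -3855 - 1*59 = -3855 - 59 = -3914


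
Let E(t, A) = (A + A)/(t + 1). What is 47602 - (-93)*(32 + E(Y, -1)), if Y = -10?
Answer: 151796/3 ≈ 50599.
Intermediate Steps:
E(t, A) = 2*A/(1 + t) (E(t, A) = (2*A)/(1 + t) = 2*A/(1 + t))
47602 - (-93)*(32 + E(Y, -1)) = 47602 - (-93)*(32 + 2*(-1)/(1 - 10)) = 47602 - (-93)*(32 + 2*(-1)/(-9)) = 47602 - (-93)*(32 + 2*(-1)*(-1/9)) = 47602 - (-93)*(32 + 2/9) = 47602 - (-93)*290/9 = 47602 - 1*(-8990/3) = 47602 + 8990/3 = 151796/3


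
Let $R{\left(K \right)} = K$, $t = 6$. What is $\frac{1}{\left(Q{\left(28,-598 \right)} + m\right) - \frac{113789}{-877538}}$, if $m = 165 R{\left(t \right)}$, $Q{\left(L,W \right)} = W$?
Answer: $\frac{877538}{344108685} \approx 0.0025502$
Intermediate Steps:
$m = 990$ ($m = 165 \cdot 6 = 990$)
$\frac{1}{\left(Q{\left(28,-598 \right)} + m\right) - \frac{113789}{-877538}} = \frac{1}{\left(-598 + 990\right) - \frac{113789}{-877538}} = \frac{1}{392 - - \frac{113789}{877538}} = \frac{1}{392 + \frac{113789}{877538}} = \frac{1}{\frac{344108685}{877538}} = \frac{877538}{344108685}$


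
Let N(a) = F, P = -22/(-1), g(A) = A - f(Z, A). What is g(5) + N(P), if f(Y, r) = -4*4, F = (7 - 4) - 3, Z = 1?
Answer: 21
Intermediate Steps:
F = 0 (F = 3 - 3 = 0)
f(Y, r) = -16
g(A) = 16 + A (g(A) = A - 1*(-16) = A + 16 = 16 + A)
P = 22 (P = -22*(-1) = 22)
N(a) = 0
g(5) + N(P) = (16 + 5) + 0 = 21 + 0 = 21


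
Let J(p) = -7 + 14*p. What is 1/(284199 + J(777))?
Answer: 1/295070 ≈ 3.3890e-6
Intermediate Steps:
1/(284199 + J(777)) = 1/(284199 + (-7 + 14*777)) = 1/(284199 + (-7 + 10878)) = 1/(284199 + 10871) = 1/295070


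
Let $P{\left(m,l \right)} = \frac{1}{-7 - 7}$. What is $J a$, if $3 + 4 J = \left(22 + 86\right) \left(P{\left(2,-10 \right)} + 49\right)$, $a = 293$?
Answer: $\frac{10831917}{28} \approx 3.8685 \cdot 10^{5}$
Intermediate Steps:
$P{\left(m,l \right)} = - \frac{1}{14}$ ($P{\left(m,l \right)} = \frac{1}{-14} = - \frac{1}{14}$)
$J = \frac{36969}{28}$ ($J = - \frac{3}{4} + \frac{\left(22 + 86\right) \left(- \frac{1}{14} + 49\right)}{4} = - \frac{3}{4} + \frac{108 \cdot \frac{685}{14}}{4} = - \frac{3}{4} + \frac{1}{4} \cdot \frac{36990}{7} = - \frac{3}{4} + \frac{18495}{14} = \frac{36969}{28} \approx 1320.3$)
$J a = \frac{36969}{28} \cdot 293 = \frac{10831917}{28}$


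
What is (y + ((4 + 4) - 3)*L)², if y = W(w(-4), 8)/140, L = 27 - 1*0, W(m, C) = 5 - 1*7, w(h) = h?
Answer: 89283601/4900 ≈ 18221.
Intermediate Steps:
W(m, C) = -2 (W(m, C) = 5 - 7 = -2)
L = 27 (L = 27 + 0 = 27)
y = -1/70 (y = -2/140 = -2*1/140 = -1/70 ≈ -0.014286)
(y + ((4 + 4) - 3)*L)² = (-1/70 + ((4 + 4) - 3)*27)² = (-1/70 + (8 - 3)*27)² = (-1/70 + 5*27)² = (-1/70 + 135)² = (9449/70)² = 89283601/4900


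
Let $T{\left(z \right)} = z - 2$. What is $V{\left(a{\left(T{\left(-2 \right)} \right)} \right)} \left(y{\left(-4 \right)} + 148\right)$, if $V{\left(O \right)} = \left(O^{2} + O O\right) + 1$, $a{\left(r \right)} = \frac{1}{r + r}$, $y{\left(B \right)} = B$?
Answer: $\frac{297}{2} \approx 148.5$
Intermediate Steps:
$T{\left(z \right)} = -2 + z$
$a{\left(r \right)} = \frac{1}{2 r}$
$V{\left(O \right)} = 1 + 2 O^{2}$ ($V{\left(O \right)} = \left(O^{2} + O^{2}\right) + 1 = 2 O^{2} + 1 = 1 + 2 O^{2}$)
$V{\left(a{\left(T{\left(-2 \right)} \right)} \right)} \left(y{\left(-4 \right)} + 148\right) = \left(1 + 2 \left(\frac{1}{2 \left(-2 - 2\right)}\right)^{2}\right) \left(-4 + 148\right) = \left(1 + 2 \left(\frac{1}{2 \left(-4\right)}\right)^{2}\right) 144 = \left(1 + 2 \left(\frac{1}{2} \left(- \frac{1}{4}\right)\right)^{2}\right) 144 = \left(1 + 2 \left(- \frac{1}{8}\right)^{2}\right) 144 = \left(1 + 2 \cdot \frac{1}{64}\right) 144 = \left(1 + \frac{1}{32}\right) 144 = \frac{33}{32} \cdot 144 = \frac{297}{2}$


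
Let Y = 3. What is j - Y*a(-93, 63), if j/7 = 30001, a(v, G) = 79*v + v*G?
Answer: 249625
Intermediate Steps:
a(v, G) = 79*v + G*v
j = 210007 (j = 7*30001 = 210007)
j - Y*a(-93, 63) = 210007 - 3*(-93*(79 + 63)) = 210007 - 3*(-93*142) = 210007 - 3*(-13206) = 210007 - 1*(-39618) = 210007 + 39618 = 249625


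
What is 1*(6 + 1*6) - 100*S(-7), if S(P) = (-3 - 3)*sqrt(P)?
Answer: 12 + 600*I*sqrt(7) ≈ 12.0 + 1587.5*I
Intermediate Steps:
S(P) = -6*sqrt(P)
1*(6 + 1*6) - 100*S(-7) = 1*(6 + 1*6) - (-600)*sqrt(-7) = 1*(6 + 6) - (-600)*I*sqrt(7) = 1*12 - (-600)*I*sqrt(7) = 12 + 600*I*sqrt(7)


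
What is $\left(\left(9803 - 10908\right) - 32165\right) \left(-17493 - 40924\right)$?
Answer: $1943533590$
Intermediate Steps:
$\left(\left(9803 - 10908\right) - 32165\right) \left(-17493 - 40924\right) = \left(\left(9803 - 10908\right) - 32165\right) \left(-58417\right) = \left(-1105 - 32165\right) \left(-58417\right) = \left(-33270\right) \left(-58417\right) = 1943533590$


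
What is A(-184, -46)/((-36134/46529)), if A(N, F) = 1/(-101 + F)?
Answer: 6647/758814 ≈ 0.0087597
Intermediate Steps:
A(-184, -46)/((-36134/46529)) = 1/((-101 - 46)*((-36134/46529))) = 1/((-147)*((-36134*1/46529))) = -1/(147*(-5162/6647)) = -1/147*(-6647/5162) = 6647/758814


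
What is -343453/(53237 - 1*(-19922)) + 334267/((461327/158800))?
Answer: 3883238300994269/33750221993 ≈ 1.1506e+5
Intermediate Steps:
-343453/(53237 - 1*(-19922)) + 334267/((461327/158800)) = -343453/(53237 + 19922) + 334267/((461327*(1/158800))) = -343453/73159 + 334267/(461327/158800) = -343453*1/73159 + 334267*(158800/461327) = -343453/73159 + 53081599600/461327 = 3883238300994269/33750221993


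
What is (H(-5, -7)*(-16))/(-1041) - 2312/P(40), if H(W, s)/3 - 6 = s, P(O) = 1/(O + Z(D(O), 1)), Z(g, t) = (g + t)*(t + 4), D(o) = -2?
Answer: -28079256/347 ≈ -80920.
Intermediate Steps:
Z(g, t) = (4 + t)*(g + t) (Z(g, t) = (g + t)*(4 + t) = (4 + t)*(g + t))
P(O) = 1/(-5 + O) (P(O) = 1/(O + (1² + 4*(-2) + 4*1 - 2*1)) = 1/(O + (1 - 8 + 4 - 2)) = 1/(O - 5) = 1/(-5 + O))
H(W, s) = 18 + 3*s
(H(-5, -7)*(-16))/(-1041) - 2312/P(40) = ((18 + 3*(-7))*(-16))/(-1041) - 2312/(1/(-5 + 40)) = ((18 - 21)*(-16))*(-1/1041) - 2312/(1/35) = -3*(-16)*(-1/1041) - 2312/1/35 = 48*(-1/1041) - 2312*35 = -16/347 - 80920 = -28079256/347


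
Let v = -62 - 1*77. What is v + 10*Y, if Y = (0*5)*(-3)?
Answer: -139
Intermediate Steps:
Y = 0 (Y = 0*(-3) = 0)
v = -139 (v = -62 - 77 = -139)
v + 10*Y = -139 + 10*0 = -139 + 0 = -139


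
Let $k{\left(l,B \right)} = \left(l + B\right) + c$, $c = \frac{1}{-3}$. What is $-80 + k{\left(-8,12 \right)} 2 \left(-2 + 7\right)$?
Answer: $- \frac{130}{3} \approx -43.333$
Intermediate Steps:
$c = - \frac{1}{3} \approx -0.33333$
$k{\left(l,B \right)} = - \frac{1}{3} + B + l$ ($k{\left(l,B \right)} = \left(l + B\right) - \frac{1}{3} = \left(B + l\right) - \frac{1}{3} = - \frac{1}{3} + B + l$)
$-80 + k{\left(-8,12 \right)} 2 \left(-2 + 7\right) = -80 + \left(- \frac{1}{3} + 12 - 8\right) 2 \left(-2 + 7\right) = -80 + \frac{11 \cdot 2 \cdot 5}{3} = -80 + \frac{11}{3} \cdot 10 = -80 + \frac{110}{3} = - \frac{130}{3}$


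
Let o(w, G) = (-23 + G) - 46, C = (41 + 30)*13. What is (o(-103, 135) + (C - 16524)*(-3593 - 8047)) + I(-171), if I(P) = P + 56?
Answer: 181595591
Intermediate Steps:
I(P) = 56 + P
C = 923 (C = 71*13 = 923)
o(w, G) = -69 + G
(o(-103, 135) + (C - 16524)*(-3593 - 8047)) + I(-171) = ((-69 + 135) + (923 - 16524)*(-3593 - 8047)) + (56 - 171) = (66 - 15601*(-11640)) - 115 = (66 + 181595640) - 115 = 181595706 - 115 = 181595591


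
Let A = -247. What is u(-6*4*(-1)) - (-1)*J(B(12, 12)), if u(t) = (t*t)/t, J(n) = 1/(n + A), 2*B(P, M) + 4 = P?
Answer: 5831/243 ≈ 23.996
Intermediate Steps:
B(P, M) = -2 + P/2
J(n) = 1/(-247 + n) (J(n) = 1/(n - 247) = 1/(-247 + n))
u(t) = t (u(t) = t**2/t = t)
u(-6*4*(-1)) - (-1)*J(B(12, 12)) = -6*4*(-1) - (-1)/(-247 + (-2 + (1/2)*12)) = -24*(-1) - (-1)/(-247 + (-2 + 6)) = 24 - (-1)/(-247 + 4) = 24 - (-1)/(-243) = 24 - (-1)*(-1)/243 = 24 - 1*1/243 = 24 - 1/243 = 5831/243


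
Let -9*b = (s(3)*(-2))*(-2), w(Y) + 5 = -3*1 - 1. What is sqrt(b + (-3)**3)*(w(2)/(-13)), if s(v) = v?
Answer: 3*I*sqrt(255)/13 ≈ 3.6851*I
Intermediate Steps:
w(Y) = -9 (w(Y) = -5 + (-3*1 - 1) = -5 + (-3 - 1) = -5 - 4 = -9)
b = -4/3 (b = -3*(-2)*(-2)/9 = -(-2)*(-2)/3 = -1/9*12 = -4/3 ≈ -1.3333)
sqrt(b + (-3)**3)*(w(2)/(-13)) = sqrt(-4/3 + (-3)**3)*(-9/(-13)) = sqrt(-4/3 - 27)*(-9*(-1/13)) = sqrt(-85/3)*(9/13) = (I*sqrt(255)/3)*(9/13) = 3*I*sqrt(255)/13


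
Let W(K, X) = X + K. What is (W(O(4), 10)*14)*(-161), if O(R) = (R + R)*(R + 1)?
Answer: -112700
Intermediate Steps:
O(R) = 2*R*(1 + R) (O(R) = (2*R)*(1 + R) = 2*R*(1 + R))
W(K, X) = K + X
(W(O(4), 10)*14)*(-161) = ((2*4*(1 + 4) + 10)*14)*(-161) = ((2*4*5 + 10)*14)*(-161) = ((40 + 10)*14)*(-161) = (50*14)*(-161) = 700*(-161) = -112700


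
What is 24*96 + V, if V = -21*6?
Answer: 2178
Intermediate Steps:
V = -126
24*96 + V = 24*96 - 126 = 2304 - 126 = 2178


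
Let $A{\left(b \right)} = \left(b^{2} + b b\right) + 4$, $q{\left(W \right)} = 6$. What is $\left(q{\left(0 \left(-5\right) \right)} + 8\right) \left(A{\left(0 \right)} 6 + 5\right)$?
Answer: $406$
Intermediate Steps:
$A{\left(b \right)} = 4 + 2 b^{2}$ ($A{\left(b \right)} = \left(b^{2} + b^{2}\right) + 4 = 2 b^{2} + 4 = 4 + 2 b^{2}$)
$\left(q{\left(0 \left(-5\right) \right)} + 8\right) \left(A{\left(0 \right)} 6 + 5\right) = \left(6 + 8\right) \left(\left(4 + 2 \cdot 0^{2}\right) 6 + 5\right) = 14 \left(\left(4 + 2 \cdot 0\right) 6 + 5\right) = 14 \left(\left(4 + 0\right) 6 + 5\right) = 14 \left(4 \cdot 6 + 5\right) = 14 \left(24 + 5\right) = 14 \cdot 29 = 406$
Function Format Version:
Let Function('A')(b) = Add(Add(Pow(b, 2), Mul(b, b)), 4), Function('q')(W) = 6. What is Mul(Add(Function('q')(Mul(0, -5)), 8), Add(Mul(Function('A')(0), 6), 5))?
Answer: 406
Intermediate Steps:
Function('A')(b) = Add(4, Mul(2, Pow(b, 2))) (Function('A')(b) = Add(Add(Pow(b, 2), Pow(b, 2)), 4) = Add(Mul(2, Pow(b, 2)), 4) = Add(4, Mul(2, Pow(b, 2))))
Mul(Add(Function('q')(Mul(0, -5)), 8), Add(Mul(Function('A')(0), 6), 5)) = Mul(Add(6, 8), Add(Mul(Add(4, Mul(2, Pow(0, 2))), 6), 5)) = Mul(14, Add(Mul(Add(4, Mul(2, 0)), 6), 5)) = Mul(14, Add(Mul(Add(4, 0), 6), 5)) = Mul(14, Add(Mul(4, 6), 5)) = Mul(14, Add(24, 5)) = Mul(14, 29) = 406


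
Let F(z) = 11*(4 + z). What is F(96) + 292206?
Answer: 293306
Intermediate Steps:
F(z) = 44 + 11*z
F(96) + 292206 = (44 + 11*96) + 292206 = (44 + 1056) + 292206 = 1100 + 292206 = 293306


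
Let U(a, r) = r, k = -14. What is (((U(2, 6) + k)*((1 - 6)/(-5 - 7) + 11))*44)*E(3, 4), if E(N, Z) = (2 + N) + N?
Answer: -96448/3 ≈ -32149.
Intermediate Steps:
E(N, Z) = 2 + 2*N
(((U(2, 6) + k)*((1 - 6)/(-5 - 7) + 11))*44)*E(3, 4) = (((6 - 14)*((1 - 6)/(-5 - 7) + 11))*44)*(2 + 2*3) = (-8*(-5/(-12) + 11)*44)*(2 + 6) = (-8*(-5*(-1/12) + 11)*44)*8 = (-8*(5/12 + 11)*44)*8 = (-8*137/12*44)*8 = -274/3*44*8 = -12056/3*8 = -96448/3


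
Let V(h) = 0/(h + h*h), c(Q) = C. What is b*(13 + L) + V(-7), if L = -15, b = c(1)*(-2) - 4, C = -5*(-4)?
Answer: 88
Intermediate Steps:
C = 20
c(Q) = 20
V(h) = 0 (V(h) = 0/(h + h**2) = 0)
b = -44 (b = 20*(-2) - 4 = -40 - 4 = -44)
b*(13 + L) + V(-7) = -44*(13 - 15) + 0 = -44*(-2) + 0 = 88 + 0 = 88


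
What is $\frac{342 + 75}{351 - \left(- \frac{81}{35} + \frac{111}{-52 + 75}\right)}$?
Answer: $\frac{111895}{93511} \approx 1.1966$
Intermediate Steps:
$\frac{342 + 75}{351 - \left(- \frac{81}{35} + \frac{111}{-52 + 75}\right)} = \frac{417}{351 - \left(- \frac{81}{35} + \frac{111}{23}\right)} = \frac{417}{351 + \left(\left(-111\right) \frac{1}{23} + \frac{81}{35}\right)} = \frac{417}{351 + \left(- \frac{111}{23} + \frac{81}{35}\right)} = \frac{417}{351 - \frac{2022}{805}} = \frac{417}{\frac{280533}{805}} = 417 \cdot \frac{805}{280533} = \frac{111895}{93511}$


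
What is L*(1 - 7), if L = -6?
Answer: 36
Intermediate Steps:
L*(1 - 7) = -6*(1 - 7) = -6*(-6) = 36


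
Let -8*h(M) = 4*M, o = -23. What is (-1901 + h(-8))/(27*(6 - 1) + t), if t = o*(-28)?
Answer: -1897/779 ≈ -2.4352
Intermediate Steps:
h(M) = -M/2
t = 644 (t = -23*(-28) = 644)
(-1901 + h(-8))/(27*(6 - 1) + t) = (-1901 - ½*(-8))/(27*(6 - 1) + 644) = (-1901 + 4)/(27*5 + 644) = -1897/(135 + 644) = -1897/779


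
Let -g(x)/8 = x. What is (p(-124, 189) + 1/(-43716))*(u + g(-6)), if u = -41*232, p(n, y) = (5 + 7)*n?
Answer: 153906901694/10929 ≈ 1.4082e+7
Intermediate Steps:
p(n, y) = 12*n
g(x) = -8*x
u = -9512
(p(-124, 189) + 1/(-43716))*(u + g(-6)) = (12*(-124) + 1/(-43716))*(-9512 - 8*(-6)) = (-1488 - 1/43716)*(-9512 + 48) = -65049409/43716*(-9464) = 153906901694/10929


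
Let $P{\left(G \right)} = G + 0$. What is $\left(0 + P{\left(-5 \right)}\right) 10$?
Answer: $-50$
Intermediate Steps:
$P{\left(G \right)} = G$
$\left(0 + P{\left(-5 \right)}\right) 10 = \left(0 - 5\right) 10 = \left(-5\right) 10 = -50$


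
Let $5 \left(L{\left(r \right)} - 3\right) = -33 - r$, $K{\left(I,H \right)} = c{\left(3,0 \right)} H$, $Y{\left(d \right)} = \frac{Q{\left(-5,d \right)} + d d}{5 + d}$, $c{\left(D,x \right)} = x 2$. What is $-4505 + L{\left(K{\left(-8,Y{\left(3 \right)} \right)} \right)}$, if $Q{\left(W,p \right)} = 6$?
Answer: $- \frac{22543}{5} \approx -4508.6$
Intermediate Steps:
$c{\left(D,x \right)} = 2 x$
$Y{\left(d \right)} = \frac{6 + d^{2}}{5 + d}$ ($Y{\left(d \right)} = \frac{6 + d d}{5 + d} = \frac{6 + d^{2}}{5 + d}$)
$K{\left(I,H \right)} = 0$ ($K{\left(I,H \right)} = 2 \cdot 0 H = 0 H = 0$)
$L{\left(r \right)} = - \frac{18}{5} - \frac{r}{5}$ ($L{\left(r \right)} = 3 + \frac{-33 - r}{5} = 3 - \left(\frac{33}{5} + \frac{r}{5}\right) = - \frac{18}{5} - \frac{r}{5}$)
$-4505 + L{\left(K{\left(-8,Y{\left(3 \right)} \right)} \right)} = -4505 - \frac{18}{5} = - \frac{22543}{5}$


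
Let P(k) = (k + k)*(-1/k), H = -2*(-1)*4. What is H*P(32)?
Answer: -16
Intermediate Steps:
H = 8 (H = 2*4 = 8)
P(k) = -2 (P(k) = (2*k)*(-1/k) = -2)
H*P(32) = 8*(-2) = -16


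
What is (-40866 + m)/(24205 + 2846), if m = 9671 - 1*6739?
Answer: -37934/27051 ≈ -1.4023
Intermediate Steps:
m = 2932 (m = 9671 - 6739 = 2932)
(-40866 + m)/(24205 + 2846) = (-40866 + 2932)/(24205 + 2846) = -37934/27051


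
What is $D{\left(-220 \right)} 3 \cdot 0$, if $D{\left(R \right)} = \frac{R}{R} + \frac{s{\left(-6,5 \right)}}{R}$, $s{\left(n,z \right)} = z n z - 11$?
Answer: $0$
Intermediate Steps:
$s{\left(n,z \right)} = -11 + n z^{2}$ ($s{\left(n,z \right)} = n z z - 11 = n z^{2} - 11 = -11 + n z^{2}$)
$D{\left(R \right)} = 1 - \frac{161}{R}$ ($D{\left(R \right)} = \frac{R}{R} + \frac{-11 - 6 \cdot 5^{2}}{R} = 1 + \frac{-11 - 150}{R} = 1 - \frac{161}{R}$)
$D{\left(-220 \right)} 3 \cdot 0 = \frac{-161 - 220}{-220} \cdot 3 \cdot 0 = \left(- \frac{1}{220}\right) \left(-381\right) 0 = \frac{381}{220} \cdot 0 = 0$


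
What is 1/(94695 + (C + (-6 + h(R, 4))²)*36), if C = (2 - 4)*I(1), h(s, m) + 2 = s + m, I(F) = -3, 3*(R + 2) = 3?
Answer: 1/95811 ≈ 1.0437e-5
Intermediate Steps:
R = -1 (R = -2 + (⅓)*3 = -2 + 1 = -1)
h(s, m) = -2 + m + s (h(s, m) = -2 + (s + m) = -2 + (m + s) = -2 + m + s)
C = 6 (C = (2 - 4)*(-3) = -2*(-3) = 6)
1/(94695 + (C + (-6 + h(R, 4))²)*36) = 1/(94695 + (6 + (-6 + (-2 + 4 - 1))²)*36) = 1/(94695 + (6 + (-6 + 1)²)*36) = 1/(94695 + (6 + (-5)²)*36) = 1/(94695 + (6 + 25)*36) = 1/(94695 + 31*36) = 1/(94695 + 1116) = 1/95811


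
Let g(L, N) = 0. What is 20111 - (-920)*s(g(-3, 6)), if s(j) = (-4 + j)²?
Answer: 34831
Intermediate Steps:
20111 - (-920)*s(g(-3, 6)) = 20111 - (-920)*(-4 + 0)² = 20111 - (-920)*(-4)² = 20111 - (-920)*16 = 20111 - 1*(-14720) = 20111 + 14720 = 34831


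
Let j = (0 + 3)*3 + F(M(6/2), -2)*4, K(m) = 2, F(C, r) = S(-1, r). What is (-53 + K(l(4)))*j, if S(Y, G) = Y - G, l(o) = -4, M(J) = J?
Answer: -663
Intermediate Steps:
F(C, r) = -1 - r
j = 13 (j = (0 + 3)*3 + (-1 - 1*(-2))*4 = 3*3 + (-1 + 2)*4 = 9 + 1*4 = 9 + 4 = 13)
(-53 + K(l(4)))*j = (-53 + 2)*13 = -51*13 = -663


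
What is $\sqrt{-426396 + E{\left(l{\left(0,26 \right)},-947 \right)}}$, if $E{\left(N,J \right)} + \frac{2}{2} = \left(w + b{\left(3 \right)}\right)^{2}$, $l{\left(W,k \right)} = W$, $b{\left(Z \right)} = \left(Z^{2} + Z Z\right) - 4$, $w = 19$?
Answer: $2 i \sqrt{106327} \approx 652.16 i$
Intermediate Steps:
$b{\left(Z \right)} = -4 + 2 Z^{2}$ ($b{\left(Z \right)} = \left(Z^{2} + Z^{2}\right) - 4 = 2 Z^{2} - 4 = -4 + 2 Z^{2}$)
$E{\left(N,J \right)} = 1088$ ($E{\left(N,J \right)} = -1 + \left(19 - \left(4 - 2 \cdot 3^{2}\right)\right)^{2} = -1 + \left(19 + \left(-4 + 2 \cdot 9\right)\right)^{2} = -1 + \left(19 + \left(-4 + 18\right)\right)^{2} = -1 + \left(19 + 14\right)^{2} = -1 + 33^{2} = -1 + 1089 = 1088$)
$\sqrt{-426396 + E{\left(l{\left(0,26 \right)},-947 \right)}} = \sqrt{-426396 + 1088} = \sqrt{-425308} = 2 i \sqrt{106327}$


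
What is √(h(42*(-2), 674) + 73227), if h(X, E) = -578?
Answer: √72649 ≈ 269.53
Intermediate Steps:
√(h(42*(-2), 674) + 73227) = √(-578 + 73227) = √72649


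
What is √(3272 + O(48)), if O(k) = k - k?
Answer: 2*√818 ≈ 57.201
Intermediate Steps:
O(k) = 0
√(3272 + O(48)) = √(3272 + 0) = √3272 = 2*√818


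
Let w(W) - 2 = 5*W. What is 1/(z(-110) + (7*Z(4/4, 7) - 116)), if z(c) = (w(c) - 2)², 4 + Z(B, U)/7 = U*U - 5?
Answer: 1/304344 ≈ 3.2858e-6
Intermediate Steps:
w(W) = 2 + 5*W
Z(B, U) = -63 + 7*U² (Z(B, U) = -28 + 7*(U*U - 5) = -28 + 7*(U² - 5) = -28 + 7*(-5 + U²) = -28 + (-35 + 7*U²) = -63 + 7*U²)
z(c) = 25*c² (z(c) = ((2 + 5*c) - 2)² = (5*c)² = 25*c²)
1/(z(-110) + (7*Z(4/4, 7) - 116)) = 1/(25*(-110)² + (7*(-63 + 7*7²) - 116)) = 1/(25*12100 + (7*(-63 + 7*49) - 116)) = 1/(302500 + (7*(-63 + 343) - 116)) = 1/(302500 + (7*280 - 116)) = 1/(302500 + (1960 - 116)) = 1/(302500 + 1844) = 1/304344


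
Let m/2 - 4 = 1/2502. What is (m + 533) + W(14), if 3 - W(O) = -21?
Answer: 706816/1251 ≈ 565.00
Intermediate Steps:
m = 10009/1251 (m = 8 + 2/2502 = 8 + 2*(1/2502) = 8 + 1/1251 = 10009/1251 ≈ 8.0008)
W(O) = 24 (W(O) = 3 - 1*(-21) = 3 + 21 = 24)
(m + 533) + W(14) = (10009/1251 + 533) + 24 = 676792/1251 + 24 = 706816/1251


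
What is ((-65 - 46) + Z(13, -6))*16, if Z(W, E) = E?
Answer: -1872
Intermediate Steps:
((-65 - 46) + Z(13, -6))*16 = ((-65 - 46) - 6)*16 = (-111 - 6)*16 = -117*16 = -1872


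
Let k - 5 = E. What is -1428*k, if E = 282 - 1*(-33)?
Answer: -456960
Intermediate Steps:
E = 315 (E = 282 + 33 = 315)
k = 320 (k = 5 + 315 = 320)
-1428*k = -1428*320 = -456960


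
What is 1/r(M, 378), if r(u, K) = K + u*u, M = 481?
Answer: 1/231739 ≈ 4.3152e-6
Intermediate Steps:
r(u, K) = K + u²
1/r(M, 378) = 1/(378 + 481²) = 1/(378 + 231361) = 1/231739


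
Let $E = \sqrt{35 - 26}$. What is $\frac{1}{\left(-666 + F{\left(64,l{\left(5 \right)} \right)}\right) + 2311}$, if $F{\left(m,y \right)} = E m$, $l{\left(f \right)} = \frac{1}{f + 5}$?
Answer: $\frac{1}{1837} \approx 0.00054437$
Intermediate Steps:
$E = 3$ ($E = \sqrt{9} = 3$)
$l{\left(f \right)} = \frac{1}{5 + f}$
$F{\left(m,y \right)} = 3 m$
$\frac{1}{\left(-666 + F{\left(64,l{\left(5 \right)} \right)}\right) + 2311} = \frac{1}{\left(-666 + 3 \cdot 64\right) + 2311} = \frac{1}{\left(-666 + 192\right) + 2311} = \frac{1}{-474 + 2311} = \frac{1}{1837}$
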